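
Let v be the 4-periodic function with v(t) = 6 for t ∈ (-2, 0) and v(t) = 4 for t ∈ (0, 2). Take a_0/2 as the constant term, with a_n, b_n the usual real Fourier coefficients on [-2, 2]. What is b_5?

b_5 = 1/2 ∫_{-2}^{2} v(t) sin(5*pi*t/2) dt.
Split the integral at the breakpoints.
Directly, an antiderivative of (6) sin(5*pi*t/2) is -12*cos(5*pi*t/2)/(5*pi); evaluating from -2 to 0: ∫_{-2}^{0} (6) sin(5*pi*t/2) dt = (-12/(5*pi)) - (12/(5*pi)) = -24/(5*pi).
Directly, an antiderivative of (4) sin(5*pi*t/2) is -8*cos(5*pi*t/2)/(5*pi); evaluating from 0 to 2: ∫_{0}^{2} (4) sin(5*pi*t/2) dt = (8/(5*pi)) - (-8/(5*pi)) = 16/(5*pi).
Summing the pieces and multiplying by (1/2) gives b_5 = -4/(5*pi).

-4/(5*pi)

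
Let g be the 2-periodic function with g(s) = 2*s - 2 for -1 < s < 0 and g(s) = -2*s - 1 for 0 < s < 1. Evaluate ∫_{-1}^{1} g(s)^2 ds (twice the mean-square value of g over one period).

∫_{-1}^{1} g(s)^2 ds = 41/3.

41/3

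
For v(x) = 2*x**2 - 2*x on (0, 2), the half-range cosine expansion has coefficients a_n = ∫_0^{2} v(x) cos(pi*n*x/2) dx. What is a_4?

a_4 = ∫_0^{2} (2*x**2 - 2*x) cos(2*pi*x) dx.
Integrating by parts twice (tabular method), an antiderivative of (2*x**2 - 2*x) cos(2*pi*x) is x**2*sin(2*pi*x)/pi - x*sin(2*pi*x)/pi + x*cos(2*pi*x)/pi**2 - sin(2*pi*x)/(2*pi**3) - cos(2*pi*x)/(2*pi**2); evaluating from 0 to 2: ∫_{0}^{2} (2*x**2 - 2*x) cos(2*pi*x) dx = (3/(2*pi**2)) - (-1/(2*pi**2)) = 2/pi**2.
Hence a_4 = 2/pi**2.

2/pi**2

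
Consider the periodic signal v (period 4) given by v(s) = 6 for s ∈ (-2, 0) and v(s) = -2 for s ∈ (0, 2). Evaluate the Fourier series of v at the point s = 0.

At s = 0 the one-sided limits are v(0^-) = 6 and v(0^+) = -2.
By Dirichlet's theorem the series converges to their average, [(6) + (-2)]/2 = 2.

2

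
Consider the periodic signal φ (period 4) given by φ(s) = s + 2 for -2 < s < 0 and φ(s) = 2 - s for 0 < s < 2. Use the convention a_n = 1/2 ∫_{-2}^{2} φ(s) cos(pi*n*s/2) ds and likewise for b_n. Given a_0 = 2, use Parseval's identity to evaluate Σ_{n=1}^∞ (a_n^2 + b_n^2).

2/3

Parseval: a_0^2/2 + Σ_{n≥1} (a_n^2+b_n^2) = 1/2 ∫_{-2}^{2} φ(s)^2 ds = 8/3.
Subtract a_0^2/2 = 2: Σ (a_n^2+b_n^2) = 2/3.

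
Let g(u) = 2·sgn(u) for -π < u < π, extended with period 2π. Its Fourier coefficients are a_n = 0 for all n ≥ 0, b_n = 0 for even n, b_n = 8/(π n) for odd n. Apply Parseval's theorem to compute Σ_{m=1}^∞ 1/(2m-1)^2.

Parseval: Σ b_n^2 = (1/π) ∫_{-π}^{π} g(u)^2 du = 8.
Only odd n contribute, with b_n^2 = 64/(π^2 n^2), so Σ_{m≥1} 1/(2m-1)^2 = π^2·(8)/64 = pi**2/8.

pi**2/8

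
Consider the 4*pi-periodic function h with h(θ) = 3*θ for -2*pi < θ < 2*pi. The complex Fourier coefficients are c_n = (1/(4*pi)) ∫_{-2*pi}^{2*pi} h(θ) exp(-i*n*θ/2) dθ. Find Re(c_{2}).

0

Since h is real-valued, Re(c_{2}) = (1/(4*pi)) ∫_{-2*pi}^{2*pi} h(θ) cos(θ) dθ = a_{2}/2.
(h is odd, so the integrand is odd over a symmetric interval and the integral vanishes.)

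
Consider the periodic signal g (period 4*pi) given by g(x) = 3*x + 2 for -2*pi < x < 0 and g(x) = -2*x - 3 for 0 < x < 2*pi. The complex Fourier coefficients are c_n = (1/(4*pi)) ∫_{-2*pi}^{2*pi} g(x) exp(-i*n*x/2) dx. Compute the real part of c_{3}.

Since g is real-valued, Re(c_{3}) = (1/(4*pi)) ∫_{-2*pi}^{2*pi} g(x) cos(3*x/2) dx = a_{3}/2.
Split the integral at the breakpoints.
Integrating by parts (boundary term plus one more integral), an antiderivative of (3*x + 2) cos(3*x/2) is 2*x*sin(3*x/2) + 4*sin(3*x/2)/3 + 4*cos(3*x/2)/3; evaluating from -2*pi to 0: ∫_{-2*pi}^{0} (3*x + 2) cos(3*x/2) dx = (4/3) - (-4/3) = 8/3.
Integrating by parts (boundary term plus one more integral), an antiderivative of (-2*x - 3) cos(3*x/2) is -4*x*sin(3*x/2)/3 - 2*sin(3*x/2) - 8*cos(3*x/2)/9; evaluating from 0 to 2*pi: ∫_{0}^{2*pi} (-2*x - 3) cos(3*x/2) dx = (8/9) - (-8/9) = 16/9.
So ∫_{-2*pi}^{2*pi} g(x) cos(3*x/2) dx = 40/9.
Hence Re(c_{3}) = (1/(4*pi))·(40/9) = 10/(9*pi).

10/(9*pi)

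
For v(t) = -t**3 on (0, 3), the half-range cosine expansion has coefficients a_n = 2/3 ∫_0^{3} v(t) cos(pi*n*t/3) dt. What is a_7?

162*(-4 + 49*pi**2)/(2401*pi**4)

a_7 = 2/3 ∫_0^{3} (-t**3) cos(7*pi*t/3) dt.
Integrating by parts three times (tabular method), an antiderivative of (-t**3) cos(7*pi*t/3) is -3*t**3*sin(7*pi*t/3)/(7*pi) - 27*t**2*cos(7*pi*t/3)/(49*pi**2) + 162*t*sin(7*pi*t/3)/(343*pi**3) + 486*cos(7*pi*t/3)/(2401*pi**4); evaluating from 0 to 3: ∫_{0}^{3} (-t**3) cos(7*pi*t/3) dt = (243*(-2 + 49*pi**2)/(2401*pi**4)) - (486/(2401*pi**4)) = 243*(-4 + 49*pi**2)/(2401*pi**4).
Hence a_7 = (2/3)·(243*(-4 + 49*pi**2)/(2401*pi**4)) = 162*(-4 + 49*pi**2)/(2401*pi**4).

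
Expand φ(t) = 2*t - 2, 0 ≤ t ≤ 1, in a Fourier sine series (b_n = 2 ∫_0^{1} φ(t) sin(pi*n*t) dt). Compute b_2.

-2/pi

b_2 = 2 ∫_0^{1} (2*t - 2) sin(2*pi*t) dt.
Integrating by parts (boundary term plus one more integral), an antiderivative of (2*t - 2) sin(2*pi*t) is -t*cos(2*pi*t)/pi + sin(2*pi*t)/(2*pi**2) + cos(2*pi*t)/pi; evaluating from 0 to 1: ∫_{0}^{1} (2*t - 2) sin(2*pi*t) dt = (0) - (1/pi) = -1/pi.
Hence b_2 = 2·(-1/pi) = -2/pi.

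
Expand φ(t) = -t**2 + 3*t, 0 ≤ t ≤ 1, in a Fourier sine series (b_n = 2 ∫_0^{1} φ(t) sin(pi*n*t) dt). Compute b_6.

-2/(3*pi)

b_6 = 2 ∫_0^{1} (-t**2 + 3*t) sin(6*pi*t) dt.
Integrating by parts twice (tabular method), an antiderivative of (-t**2 + 3*t) sin(6*pi*t) is t**2*cos(6*pi*t)/(6*pi) - t*sin(6*pi*t)/(18*pi**2) - t*cos(6*pi*t)/(2*pi) + sin(6*pi*t)/(12*pi**2) - cos(6*pi*t)/(108*pi**3); evaluating from 0 to 1: ∫_{0}^{1} (-t**2 + 3*t) sin(6*pi*t) dt = ((-36*pi**2 - 1)/(108*pi**3)) - (-1/(108*pi**3)) = -1/(3*pi).
Hence b_6 = 2·(-1/(3*pi)) = -2/(3*pi).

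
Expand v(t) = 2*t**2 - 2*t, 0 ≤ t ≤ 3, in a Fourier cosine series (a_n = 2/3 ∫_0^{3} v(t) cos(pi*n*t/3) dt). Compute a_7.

-48/(49*pi**2)

a_7 = 2/3 ∫_0^{3} (2*t**2 - 2*t) cos(7*pi*t/3) dt.
Integrating by parts twice (tabular method), an antiderivative of (2*t**2 - 2*t) cos(7*pi*t/3) is 6*t**2*sin(7*pi*t/3)/(7*pi) - 6*t*sin(7*pi*t/3)/(7*pi) + 36*t*cos(7*pi*t/3)/(49*pi**2) - 108*sin(7*pi*t/3)/(343*pi**3) - 18*cos(7*pi*t/3)/(49*pi**2); evaluating from 0 to 3: ∫_{0}^{3} (2*t**2 - 2*t) cos(7*pi*t/3) dt = (-90/(49*pi**2)) - (-18/(49*pi**2)) = -72/(49*pi**2).
Hence a_7 = (2/3)·(-72/(49*pi**2)) = -48/(49*pi**2).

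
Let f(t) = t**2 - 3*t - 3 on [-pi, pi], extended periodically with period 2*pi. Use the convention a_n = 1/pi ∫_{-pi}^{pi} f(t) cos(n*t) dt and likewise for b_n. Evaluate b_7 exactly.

b_7 = 1/pi ∫_{-pi}^{pi} f(t) sin(7*t) dt.
Integrating by parts twice (tabular method), an antiderivative of (t**2 - 3*t - 3) sin(7*t) is -t**2*cos(7*t)/7 + 2*t*sin(7*t)/49 + 3*t*cos(7*t)/7 - 3*sin(7*t)/49 + 149*cos(7*t)/343; evaluating from -pi to pi: ∫_{-pi}^{pi} (t**2 - 3*t - 3) sin(7*t) dt = (-3*pi/7 - 149/343 + pi**2/7) - (-149/343 + 3*pi/7 + pi**2/7) = -6*pi/7.
Hence b_7 = (1/pi)·(-6*pi/7) = -6/7.

-6/7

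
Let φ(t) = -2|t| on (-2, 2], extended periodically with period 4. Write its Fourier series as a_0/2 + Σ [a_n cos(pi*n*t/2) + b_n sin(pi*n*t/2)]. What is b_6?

0

b_6 = 1/2 ∫_{-2}^{2} φ(t) sin(3*pi*t) dt.
φ is even and sin(3*pi*t) is odd, so the integrand is odd over a symmetric interval and the integral vanishes.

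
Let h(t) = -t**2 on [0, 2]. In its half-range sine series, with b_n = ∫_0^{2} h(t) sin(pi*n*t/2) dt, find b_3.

8*(4 - 9*pi**2)/(27*pi**3)

b_3 = ∫_0^{2} (-t**2) sin(3*pi*t/2) dt.
Integrating by parts twice (tabular method), an antiderivative of (-t**2) sin(3*pi*t/2) is 2*t**2*cos(3*pi*t/2)/(3*pi) - 8*t*sin(3*pi*t/2)/(9*pi**2) - 16*cos(3*pi*t/2)/(27*pi**3); evaluating from 0 to 2: ∫_{0}^{2} (-t**2) sin(3*pi*t/2) dt = (8*(2 - 9*pi**2)/(27*pi**3)) - (-16/(27*pi**3)) = 8*(4 - 9*pi**2)/(27*pi**3).
Hence b_3 = 8*(4 - 9*pi**2)/(27*pi**3).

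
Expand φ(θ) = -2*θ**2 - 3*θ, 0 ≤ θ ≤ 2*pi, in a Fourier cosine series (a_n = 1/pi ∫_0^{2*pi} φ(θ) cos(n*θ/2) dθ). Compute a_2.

a_2 = 1/pi ∫_0^{2*pi} (-2*θ**2 - 3*θ) cos(θ) dθ.
Integrating by parts twice (tabular method), an antiderivative of (-2*θ**2 - 3*θ) cos(θ) is -2*θ**2*sin(θ) - 3*θ*sin(θ) - 4*θ*cos(θ) + 4*sin(θ) - 3*cos(θ); evaluating from 0 to 2*pi: ∫_{0}^{2*pi} (-2*θ**2 - 3*θ) cos(θ) dθ = (-8*pi - 3) - (-3) = -8*pi.
Hence a_2 = (1/pi)·(-8*pi) = -8.

-8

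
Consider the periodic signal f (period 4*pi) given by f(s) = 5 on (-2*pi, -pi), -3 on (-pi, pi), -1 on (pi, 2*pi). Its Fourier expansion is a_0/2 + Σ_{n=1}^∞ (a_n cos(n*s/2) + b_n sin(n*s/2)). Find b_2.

6/pi

b_2 = (1/(2*pi)) ∫_{-2*pi}^{2*pi} f(s) sin(s) ds.
Split the integral at the breakpoints.
Directly, an antiderivative of (5) sin(s) is -5*cos(s); evaluating from -2*pi to -pi: ∫_{-2*pi}^{-pi} (5) sin(s) ds = (5) - (-5) = 10.
Directly, an antiderivative of (-3) sin(s) is 3*cos(s); evaluating from -pi to pi: ∫_{-pi}^{pi} (-3) sin(s) ds = (-3) - (-3) = 0.
Directly, an antiderivative of (-1) sin(s) is cos(s); evaluating from pi to 2*pi: ∫_{pi}^{2*pi} (-1) sin(s) ds = (1) - (-1) = 2.
Summing the pieces and multiplying by (1/(2*pi)) gives b_2 = 6/pi.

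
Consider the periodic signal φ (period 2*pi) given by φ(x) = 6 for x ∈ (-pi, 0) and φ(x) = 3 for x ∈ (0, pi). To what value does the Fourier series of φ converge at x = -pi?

9/2

At x = -pi the one-sided limits are φ(-pi^-) = 3 and φ(-pi^+) = 6.
By Dirichlet's theorem the series converges to their average, [(3) + (6)]/2 = 9/2.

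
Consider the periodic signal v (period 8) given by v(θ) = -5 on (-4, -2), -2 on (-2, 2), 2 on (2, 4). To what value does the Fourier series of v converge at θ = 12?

θ = 12 differs from θ = 4 by 1 full period(s), and the series is 8-periodic.
At θ = 4 the one-sided limits are v(4^-) = 2 and v(4^+) = -5.
By Dirichlet's theorem the series converges to their average, [(2) + (-5)]/2 = -3/2.

-3/2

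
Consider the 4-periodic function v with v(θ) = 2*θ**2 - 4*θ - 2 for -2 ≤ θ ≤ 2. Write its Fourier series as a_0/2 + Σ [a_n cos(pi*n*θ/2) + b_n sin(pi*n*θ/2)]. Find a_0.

a_0 = 1/2 ∫_{-2}^{2} v(θ) dθ = 1/2 · (8/3) = 4/3.

4/3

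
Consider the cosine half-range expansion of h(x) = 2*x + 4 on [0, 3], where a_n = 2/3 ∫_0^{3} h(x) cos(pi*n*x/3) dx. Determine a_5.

-24/(25*pi**2)

a_5 = 2/3 ∫_0^{3} (2*x + 4) cos(5*pi*x/3) dx.
Integrating by parts (boundary term plus one more integral), an antiderivative of (2*x + 4) cos(5*pi*x/3) is 6*x*sin(5*pi*x/3)/(5*pi) + 12*sin(5*pi*x/3)/(5*pi) + 18*cos(5*pi*x/3)/(25*pi**2); evaluating from 0 to 3: ∫_{0}^{3} (2*x + 4) cos(5*pi*x/3) dx = (-18/(25*pi**2)) - (18/(25*pi**2)) = -36/(25*pi**2).
Hence a_5 = (2/3)·(-36/(25*pi**2)) = -24/(25*pi**2).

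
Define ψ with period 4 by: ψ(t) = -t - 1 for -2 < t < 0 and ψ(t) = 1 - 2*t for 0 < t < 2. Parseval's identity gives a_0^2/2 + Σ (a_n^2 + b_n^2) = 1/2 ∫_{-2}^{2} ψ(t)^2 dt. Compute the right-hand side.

1/2 ∫_{-2}^{2} ψ(t)^2 dt = 1/2 · (16/3) = 8/3.

8/3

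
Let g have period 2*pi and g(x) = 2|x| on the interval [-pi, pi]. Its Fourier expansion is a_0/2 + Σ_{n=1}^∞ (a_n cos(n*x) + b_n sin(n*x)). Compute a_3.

a_3 = 1/pi ∫_{-pi}^{pi} g(x) cos(3*x) dx.
g is even and cos(3*x) is even, so the integrand is even and a_3 = 2/pi ∫_0^{pi} g(x) cos(3*x) dx.
Integrating by parts (boundary term plus one more integral), an antiderivative of (2*x) cos(3*x) is 2*x*sin(3*x)/3 + 2*cos(3*x)/9; evaluating from 0 to pi: ∫_{0}^{pi} (2*x) cos(3*x) dx = (-2/9) - (2/9) = -4/9.
Hence a_3 = (2/pi)·(-4/9) = -8/(9*pi).

-8/(9*pi)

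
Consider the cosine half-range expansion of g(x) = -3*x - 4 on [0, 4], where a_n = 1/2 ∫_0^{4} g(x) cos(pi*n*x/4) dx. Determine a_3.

a_3 = 1/2 ∫_0^{4} (-3*x - 4) cos(3*pi*x/4) dx.
Integrating by parts (boundary term plus one more integral), an antiderivative of (-3*x - 4) cos(3*pi*x/4) is -4*x*sin(3*pi*x/4)/pi - 16*sin(3*pi*x/4)/(3*pi) - 16*cos(3*pi*x/4)/(3*pi**2); evaluating from 0 to 4: ∫_{0}^{4} (-3*x - 4) cos(3*pi*x/4) dx = (16/(3*pi**2)) - (-16/(3*pi**2)) = 32/(3*pi**2).
Hence a_3 = (1/2)·(32/(3*pi**2)) = 16/(3*pi**2).

16/(3*pi**2)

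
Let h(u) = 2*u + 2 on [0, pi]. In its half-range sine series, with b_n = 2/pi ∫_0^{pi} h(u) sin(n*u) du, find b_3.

4*(2 + pi)/(3*pi)

b_3 = 2/pi ∫_0^{pi} (2*u + 2) sin(3*u) du.
Integrating by parts (boundary term plus one more integral), an antiderivative of (2*u + 2) sin(3*u) is -2*u*cos(3*u)/3 + 2*sin(3*u)/9 - 2*cos(3*u)/3; evaluating from 0 to pi: ∫_{0}^{pi} (2*u + 2) sin(3*u) du = (2/3 + 2*pi/3) - (-2/3) = 4/3 + 2*pi/3.
Hence b_3 = (2/pi)·(4/3 + 2*pi/3) = 4*(2 + pi)/(3*pi).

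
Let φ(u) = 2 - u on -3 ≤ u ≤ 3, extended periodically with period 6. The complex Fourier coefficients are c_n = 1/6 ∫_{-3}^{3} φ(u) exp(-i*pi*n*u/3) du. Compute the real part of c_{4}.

0

Since φ is real-valued, Re(c_{4}) = 1/6 ∫_{-3}^{3} φ(u) cos(4*pi*u/3) du = a_{4}/2.
Integrating by parts (boundary term plus one more integral), an antiderivative of (2 - u) cos(4*pi*u/3) is -3*u*sin(4*pi*u/3)/(4*pi) + 3*sin(4*pi*u/3)/(2*pi) - 9*cos(4*pi*u/3)/(16*pi**2); evaluating from -3 to 3: ∫_{-3}^{3} (2 - u) cos(4*pi*u/3) du = (-9/(16*pi**2)) - (-9/(16*pi**2)) = 0.
Hence Re(c_{4}) = (1/6)·(0) = 0.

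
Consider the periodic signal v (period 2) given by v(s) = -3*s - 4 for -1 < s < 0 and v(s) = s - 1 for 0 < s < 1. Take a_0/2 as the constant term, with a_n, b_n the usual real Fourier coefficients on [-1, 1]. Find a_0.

-3

a_0 = ∫_{-1}^{1} v(s) ds = -3.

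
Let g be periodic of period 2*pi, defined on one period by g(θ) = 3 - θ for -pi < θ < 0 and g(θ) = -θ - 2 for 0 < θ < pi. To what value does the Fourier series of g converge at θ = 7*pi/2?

pi/2 + 3

θ = 7*pi/2 differs from θ = -pi/2 by 2 full period(s), and the series is 2*pi-periodic.
g is continuous at θ = -pi/2 with value pi/2 + 3, so the series converges to pi/2 + 3 there.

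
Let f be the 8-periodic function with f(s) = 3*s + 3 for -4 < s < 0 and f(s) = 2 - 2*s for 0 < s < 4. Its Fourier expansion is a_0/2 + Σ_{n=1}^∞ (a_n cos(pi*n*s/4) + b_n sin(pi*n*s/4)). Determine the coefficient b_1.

2/pi

b_1 = 1/4 ∫_{-4}^{4} f(s) sin(pi*s/4) ds.
Split the integral at the breakpoints.
Integrating by parts (boundary term plus one more integral), an antiderivative of (3*s + 3) sin(pi*s/4) is -12*s*cos(pi*s/4)/pi + 48*sin(pi*s/4)/pi**2 - 12*cos(pi*s/4)/pi; evaluating from -4 to 0: ∫_{-4}^{0} (3*s + 3) sin(pi*s/4) ds = (-12/pi) - (-36/pi) = 24/pi.
Integrating by parts (boundary term plus one more integral), an antiderivative of (2 - 2*s) sin(pi*s/4) is 8*s*cos(pi*s/4)/pi - 32*sin(pi*s/4)/pi**2 - 8*cos(pi*s/4)/pi; evaluating from 0 to 4: ∫_{0}^{4} (2 - 2*s) sin(pi*s/4) ds = (-24/pi) - (-8/pi) = -16/pi.
Summing the pieces and multiplying by (1/4) gives b_1 = 2/pi.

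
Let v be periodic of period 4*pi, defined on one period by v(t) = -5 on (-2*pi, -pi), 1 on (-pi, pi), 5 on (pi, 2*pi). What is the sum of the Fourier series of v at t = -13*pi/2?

t = -13*pi/2 differs from t = 3*pi/2 by -2 full period(s), and the series is 4*pi-periodic.
v is continuous at t = 3*pi/2 with value 5, so the series converges to 5 there.

5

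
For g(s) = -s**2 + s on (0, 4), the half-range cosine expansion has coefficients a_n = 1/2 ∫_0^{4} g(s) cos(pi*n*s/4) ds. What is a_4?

a_4 = 1/2 ∫_0^{4} (-s**2 + s) cos(pi*s) ds.
Integrating by parts twice (tabular method), an antiderivative of (-s**2 + s) cos(pi*s) is -s**2*sin(pi*s)/pi + s*sin(pi*s)/pi - 2*s*cos(pi*s)/pi**2 + 2*sin(pi*s)/pi**3 + cos(pi*s)/pi**2; evaluating from 0 to 4: ∫_{0}^{4} (-s**2 + s) cos(pi*s) ds = (-7/pi**2) - (pi**(-2)) = -8/pi**2.
Hence a_4 = (1/2)·(-8/pi**2) = -4/pi**2.

-4/pi**2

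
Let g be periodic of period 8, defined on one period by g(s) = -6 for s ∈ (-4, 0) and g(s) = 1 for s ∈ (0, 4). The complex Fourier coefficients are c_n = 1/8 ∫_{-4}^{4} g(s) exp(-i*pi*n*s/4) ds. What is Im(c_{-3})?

Since g is real-valued, Im(c_{-3}) = -1/8 ∫_{-4}^{4} g(s) sin(-3*pi*s/4) ds = b_{3}/2.
Split the integral at the breakpoints.
Directly, an antiderivative of (-6) sin(-3*pi*s/4) is -8*cos(3*pi*s/4)/pi; evaluating from -4 to 0: ∫_{-4}^{0} (-6) sin(-3*pi*s/4) ds = (-8/pi) - (8/pi) = -16/pi.
Directly, an antiderivative of (1) sin(-3*pi*s/4) is 4*cos(3*pi*s/4)/(3*pi); evaluating from 0 to 4: ∫_{0}^{4} (1) sin(-3*pi*s/4) ds = (-4/(3*pi)) - (4/(3*pi)) = -8/(3*pi).
So ∫_{-4}^{4} g(s) sin(-3*pi*s/4) ds = -56/(3*pi).
Hence Im(c_{-3}) = (-1/8)·(-56/(3*pi)) = 7/(3*pi).

7/(3*pi)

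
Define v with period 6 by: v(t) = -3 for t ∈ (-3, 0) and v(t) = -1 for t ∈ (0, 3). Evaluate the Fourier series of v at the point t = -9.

-2

t = -9 differs from t = 3 by -2 full period(s), and the series is 6-periodic.
At t = 3 the one-sided limits are v(3^-) = -1 and v(3^+) = -3.
By Dirichlet's theorem the series converges to their average, [(-1) + (-3)]/2 = -2.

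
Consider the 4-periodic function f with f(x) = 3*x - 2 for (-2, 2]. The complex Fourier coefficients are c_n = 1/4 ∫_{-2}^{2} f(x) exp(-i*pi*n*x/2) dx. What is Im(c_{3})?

-2/pi

Since f is real-valued, Im(c_{3}) = -1/4 ∫_{-2}^{2} f(x) sin(3*pi*x/2) dx = -b_{3}/2.
Integrating by parts (boundary term plus one more integral), an antiderivative of (3*x - 2) sin(3*pi*x/2) is -2*x*cos(3*pi*x/2)/pi + 4*sin(3*pi*x/2)/(3*pi**2) + 4*cos(3*pi*x/2)/(3*pi); evaluating from -2 to 2: ∫_{-2}^{2} (3*x - 2) sin(3*pi*x/2) dx = (8/(3*pi)) - (-16/(3*pi)) = 8/pi.
Hence Im(c_{3}) = (-1/4)·(8/pi) = -2/pi.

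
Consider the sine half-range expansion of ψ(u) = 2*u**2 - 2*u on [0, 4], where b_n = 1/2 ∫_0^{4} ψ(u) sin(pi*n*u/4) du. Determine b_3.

-256/(27*pi**3) + 16/pi

b_3 = 1/2 ∫_0^{4} (2*u**2 - 2*u) sin(3*pi*u/4) du.
Integrating by parts twice (tabular method), an antiderivative of (2*u**2 - 2*u) sin(3*pi*u/4) is -8*u**2*cos(3*pi*u/4)/(3*pi) + 64*u*sin(3*pi*u/4)/(9*pi**2) + 8*u*cos(3*pi*u/4)/(3*pi) - 32*sin(3*pi*u/4)/(9*pi**2) + 256*cos(3*pi*u/4)/(27*pi**3); evaluating from 0 to 4: ∫_{0}^{4} (2*u**2 - 2*u) sin(3*pi*u/4) du = (-256/(27*pi**3) + 32/pi) - (256/(27*pi**3)) = -512/(27*pi**3) + 32/pi.
Hence b_3 = (1/2)·(-512/(27*pi**3) + 32/pi) = -256/(27*pi**3) + 16/pi.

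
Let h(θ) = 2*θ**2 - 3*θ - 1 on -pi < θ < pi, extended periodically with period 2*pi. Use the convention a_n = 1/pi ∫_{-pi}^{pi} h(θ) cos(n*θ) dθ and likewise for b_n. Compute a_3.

a_3 = 1/pi ∫_{-pi}^{pi} h(θ) cos(3*θ) dθ.
Integrating by parts twice (tabular method), an antiderivative of (2*θ**2 - 3*θ - 1) cos(3*θ) is 2*θ**2*sin(3*θ)/3 - θ*sin(3*θ) + 4*θ*cos(3*θ)/9 - 13*sin(3*θ)/27 - cos(3*θ)/3; evaluating from -pi to pi: ∫_{-pi}^{pi} (2*θ**2 - 3*θ - 1) cos(3*θ) dθ = (1/3 - 4*pi/9) - (1/3 + 4*pi/9) = -8*pi/9.
Hence a_3 = (1/pi)·(-8*pi/9) = -8/9.

-8/9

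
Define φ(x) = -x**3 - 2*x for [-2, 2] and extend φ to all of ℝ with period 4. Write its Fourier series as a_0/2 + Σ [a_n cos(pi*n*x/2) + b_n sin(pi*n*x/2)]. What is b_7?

24*(4 - 49*pi**2)/(343*pi**3)

b_7 = 1/2 ∫_{-2}^{2} φ(x) sin(7*pi*x/2) dx.
φ is odd and sin(7*pi*x/2) is odd, so the integrand is even and b_7 = ∫_0^{2} φ(x) sin(7*pi*x/2) dx.
Integrating by parts three times (tabular method), an antiderivative of (-x**3 - 2*x) sin(7*pi*x/2) is 2*x**3*cos(7*pi*x/2)/(7*pi) - 12*x**2*sin(7*pi*x/2)/(49*pi**2) - 48*x*cos(7*pi*x/2)/(343*pi**3) + 4*x*cos(7*pi*x/2)/(7*pi) - 8*sin(7*pi*x/2)/(49*pi**2) + 96*sin(7*pi*x/2)/(2401*pi**4); evaluating from 0 to 2: ∫_{0}^{2} (-x**3 - 2*x) sin(7*pi*x/2) dx = (24*(4 - 49*pi**2)/(343*pi**3)) - (0) = 24*(4 - 49*pi**2)/(343*pi**3).
Hence b_7 = 24*(4 - 49*pi**2)/(343*pi**3).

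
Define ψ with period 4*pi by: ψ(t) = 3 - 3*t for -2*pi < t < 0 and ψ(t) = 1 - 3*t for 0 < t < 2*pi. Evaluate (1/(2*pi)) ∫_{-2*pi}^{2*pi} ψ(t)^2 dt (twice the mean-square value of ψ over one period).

10 + 12*pi + 24*pi**2

(1/(2*pi)) ∫_{-2*pi}^{2*pi} ψ(t)^2 dt = (1/(2*pi)) · (4*pi*(5 + 6*pi + 12*pi**2)) = 10 + 12*pi + 24*pi**2.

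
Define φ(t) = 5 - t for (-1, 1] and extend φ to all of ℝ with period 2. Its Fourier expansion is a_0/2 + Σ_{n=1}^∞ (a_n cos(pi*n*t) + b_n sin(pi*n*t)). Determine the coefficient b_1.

b_1 = ∫_{-1}^{1} φ(t) sin(pi*t) dt.
Integrating by parts (boundary term plus one more integral), an antiderivative of (5 - t) sin(pi*t) is t*cos(pi*t)/pi - sin(pi*t)/pi**2 - 5*cos(pi*t)/pi; evaluating from -1 to 1: ∫_{-1}^{1} (5 - t) sin(pi*t) dt = (4/pi) - (6/pi) = -2/pi.
Hence b_1 = -2/pi.

-2/pi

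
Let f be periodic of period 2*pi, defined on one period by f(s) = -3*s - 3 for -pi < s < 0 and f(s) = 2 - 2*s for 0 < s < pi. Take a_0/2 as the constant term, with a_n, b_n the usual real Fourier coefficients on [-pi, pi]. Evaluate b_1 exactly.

b_1 = 1/pi ∫_{-pi}^{pi} f(s) sin(s) ds.
Split the integral at the breakpoints.
Integrating by parts (boundary term plus one more integral), an antiderivative of (-3*s - 3) sin(s) is 3*s*cos(s) - 3*sin(s) + 3*cos(s); evaluating from -pi to 0: ∫_{-pi}^{0} (-3*s - 3) sin(s) ds = (3) - (-3 + 3*pi) = 6 - 3*pi.
Integrating by parts (boundary term plus one more integral), an antiderivative of (2 - 2*s) sin(s) is 2*s*cos(s) - 2*sin(s) - 2*cos(s); evaluating from 0 to pi: ∫_{0}^{pi} (2 - 2*s) sin(s) ds = (2 - 2*pi) - (-2) = 4 - 2*pi.
Summing the pieces and multiplying by (1/pi) gives b_1 = -5 + 10/pi.

-5 + 10/pi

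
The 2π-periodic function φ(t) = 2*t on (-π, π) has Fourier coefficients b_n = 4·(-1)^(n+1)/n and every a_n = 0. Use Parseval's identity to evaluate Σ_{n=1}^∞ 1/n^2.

pi**2/6

Parseval: Σ b_n^2 = (1/π) ∫_{-π}^{π} φ(t)^2 dt = 8*pi**2/3.
Σ b_n^2 = Σ 16/n^2, so Σ 1/n^2 = (8*pi**2/3)/16 = pi**2/6.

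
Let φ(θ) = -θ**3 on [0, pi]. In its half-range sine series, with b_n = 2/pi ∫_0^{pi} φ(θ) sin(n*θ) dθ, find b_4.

-3/16 + pi**2/2

b_4 = 2/pi ∫_0^{pi} (-θ**3) sin(4*θ) dθ.
Integrating by parts three times (tabular method), an antiderivative of (-θ**3) sin(4*θ) is θ**3*cos(4*θ)/4 - 3*θ**2*sin(4*θ)/16 - 3*θ*cos(4*θ)/32 + 3*sin(4*θ)/128; evaluating from 0 to pi: ∫_{0}^{pi} (-θ**3) sin(4*θ) dθ = (pi*(-3 + 8*pi**2)/32) - (0) = pi*(-3 + 8*pi**2)/32.
Hence b_4 = (2/pi)·(pi*(-3 + 8*pi**2)/32) = -3/16 + pi**2/2.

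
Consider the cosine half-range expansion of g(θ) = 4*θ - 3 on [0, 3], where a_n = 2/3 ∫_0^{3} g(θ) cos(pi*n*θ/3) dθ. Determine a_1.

a_1 = 2/3 ∫_0^{3} (4*θ - 3) cos(pi*θ/3) dθ.
Integrating by parts (boundary term plus one more integral), an antiderivative of (4*θ - 3) cos(pi*θ/3) is 12*θ*sin(pi*θ/3)/pi - 9*sin(pi*θ/3)/pi + 36*cos(pi*θ/3)/pi**2; evaluating from 0 to 3: ∫_{0}^{3} (4*θ - 3) cos(pi*θ/3) dθ = (-36/pi**2) - (36/pi**2) = -72/pi**2.
Hence a_1 = (2/3)·(-72/pi**2) = -48/pi**2.

-48/pi**2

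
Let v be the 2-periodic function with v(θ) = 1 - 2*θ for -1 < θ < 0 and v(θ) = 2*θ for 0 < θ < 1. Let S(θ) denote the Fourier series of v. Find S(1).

θ = 1 differs from θ = -1 by 1 full period(s), and the series is 2-periodic.
At θ = -1 the one-sided limits are v(-1^-) = 2 and v(-1^+) = 3.
By Dirichlet's theorem the series converges to their average, [(2) + (3)]/2 = 5/2.

5/2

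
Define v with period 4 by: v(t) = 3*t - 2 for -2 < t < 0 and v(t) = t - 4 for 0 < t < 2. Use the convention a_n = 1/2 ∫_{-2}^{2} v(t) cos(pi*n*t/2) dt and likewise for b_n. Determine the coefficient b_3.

b_3 = 1/2 ∫_{-2}^{2} v(t) sin(3*pi*t/2) dt.
Split the integral at the breakpoints.
Integrating by parts (boundary term plus one more integral), an antiderivative of (3*t - 2) sin(3*pi*t/2) is -2*t*cos(3*pi*t/2)/pi + 4*sin(3*pi*t/2)/(3*pi**2) + 4*cos(3*pi*t/2)/(3*pi); evaluating from -2 to 0: ∫_{-2}^{0} (3*t - 2) sin(3*pi*t/2) dt = (4/(3*pi)) - (-16/(3*pi)) = 20/(3*pi).
Integrating by parts (boundary term plus one more integral), an antiderivative of (t - 4) sin(3*pi*t/2) is -2*t*cos(3*pi*t/2)/(3*pi) + 4*sin(3*pi*t/2)/(9*pi**2) + 8*cos(3*pi*t/2)/(3*pi); evaluating from 0 to 2: ∫_{0}^{2} (t - 4) sin(3*pi*t/2) dt = (-4/(3*pi)) - (8/(3*pi)) = -4/pi.
Summing the pieces and multiplying by (1/2) gives b_3 = 4/(3*pi).

4/(3*pi)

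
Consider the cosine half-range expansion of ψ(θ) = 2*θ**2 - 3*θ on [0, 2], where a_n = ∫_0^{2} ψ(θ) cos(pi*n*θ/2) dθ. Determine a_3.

a_3 = ∫_0^{2} (2*θ**2 - 3*θ) cos(3*pi*θ/2) dθ.
Integrating by parts twice (tabular method), an antiderivative of (2*θ**2 - 3*θ) cos(3*pi*θ/2) is 4*θ**2*sin(3*pi*θ/2)/(3*pi) - 2*θ*sin(3*pi*θ/2)/pi + 16*θ*cos(3*pi*θ/2)/(9*pi**2) - 32*sin(3*pi*θ/2)/(27*pi**3) - 4*cos(3*pi*θ/2)/(3*pi**2); evaluating from 0 to 2: ∫_{0}^{2} (2*θ**2 - 3*θ) cos(3*pi*θ/2) dθ = (-20/(9*pi**2)) - (-4/(3*pi**2)) = -8/(9*pi**2).
Hence a_3 = -8/(9*pi**2).

-8/(9*pi**2)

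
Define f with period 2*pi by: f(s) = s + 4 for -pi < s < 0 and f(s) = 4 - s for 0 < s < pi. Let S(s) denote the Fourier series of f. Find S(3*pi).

s = 3*pi differs from s = -pi by 2 full period(s), and the series is 2*pi-periodic.
f is continuous at s = -pi with value 4 - pi, so the series converges to 4 - pi there.

4 - pi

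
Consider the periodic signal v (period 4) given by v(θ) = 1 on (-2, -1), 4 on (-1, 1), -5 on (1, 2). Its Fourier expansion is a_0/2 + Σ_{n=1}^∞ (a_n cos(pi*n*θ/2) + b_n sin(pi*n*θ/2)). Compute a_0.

2

a_0 = 1/2 ∫_{-2}^{2} v(θ) dθ = 1/2 · (4) = 2.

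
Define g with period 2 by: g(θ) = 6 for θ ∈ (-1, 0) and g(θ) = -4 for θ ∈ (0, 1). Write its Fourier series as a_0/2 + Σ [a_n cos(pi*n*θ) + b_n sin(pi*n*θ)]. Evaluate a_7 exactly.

0

a_7 = ∫_{-1}^{1} g(θ) cos(7*pi*θ) dθ.
Split the integral at the breakpoints.
Directly, an antiderivative of (6) cos(7*pi*θ) is 6*sin(7*pi*θ)/(7*pi); evaluating from -1 to 0: ∫_{-1}^{0} (6) cos(7*pi*θ) dθ = (0) - (0) = 0.
Directly, an antiderivative of (-4) cos(7*pi*θ) is -4*sin(7*pi*θ)/(7*pi); evaluating from 0 to 1: ∫_{0}^{1} (-4) cos(7*pi*θ) dθ = (0) - (0) = 0.
Summing the pieces gives a_7 = 0.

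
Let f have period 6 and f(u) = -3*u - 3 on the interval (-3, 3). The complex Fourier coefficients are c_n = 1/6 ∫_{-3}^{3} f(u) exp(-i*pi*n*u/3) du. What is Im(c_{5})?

9/(5*pi)

Since f is real-valued, Im(c_{5}) = -1/6 ∫_{-3}^{3} f(u) sin(5*pi*u/3) du = -b_{5}/2.
Integrating by parts (boundary term plus one more integral), an antiderivative of (-3*u - 3) sin(5*pi*u/3) is 9*u*cos(5*pi*u/3)/(5*pi) - 27*sin(5*pi*u/3)/(25*pi**2) + 9*cos(5*pi*u/3)/(5*pi); evaluating from -3 to 3: ∫_{-3}^{3} (-3*u - 3) sin(5*pi*u/3) du = (-36/(5*pi)) - (18/(5*pi)) = -54/(5*pi).
Hence Im(c_{5}) = (-1/6)·(-54/(5*pi)) = 9/(5*pi).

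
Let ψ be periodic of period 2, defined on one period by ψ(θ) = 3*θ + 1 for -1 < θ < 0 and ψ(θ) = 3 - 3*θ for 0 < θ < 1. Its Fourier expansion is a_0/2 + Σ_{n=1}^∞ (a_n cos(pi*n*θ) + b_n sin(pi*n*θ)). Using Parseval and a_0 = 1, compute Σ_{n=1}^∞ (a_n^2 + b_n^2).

7/2

Parseval: a_0^2/2 + Σ_{n≥1} (a_n^2+b_n^2) = ∫_{-1}^{1} ψ(θ)^2 dθ = 4.
Subtract a_0^2/2 = 1/2: Σ (a_n^2+b_n^2) = 7/2.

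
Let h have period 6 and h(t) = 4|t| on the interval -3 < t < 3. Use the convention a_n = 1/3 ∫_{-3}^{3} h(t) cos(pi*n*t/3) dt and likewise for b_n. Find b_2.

b_2 = 1/3 ∫_{-3}^{3} h(t) sin(2*pi*t/3) dt.
h is even and sin(2*pi*t/3) is odd, so the integrand is odd over a symmetric interval and the integral vanishes.

0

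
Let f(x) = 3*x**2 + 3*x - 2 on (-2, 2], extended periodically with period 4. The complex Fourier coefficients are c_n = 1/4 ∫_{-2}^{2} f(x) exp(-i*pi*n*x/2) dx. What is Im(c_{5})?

-6/(5*pi)

Since f is real-valued, Im(c_{5}) = -1/4 ∫_{-2}^{2} f(x) sin(5*pi*x/2) dx = -b_{5}/2.
Integrating by parts twice (tabular method), an antiderivative of (3*x**2 + 3*x - 2) sin(5*pi*x/2) is -6*x**2*cos(5*pi*x/2)/(5*pi) + 24*x*sin(5*pi*x/2)/(25*pi**2) - 6*x*cos(5*pi*x/2)/(5*pi) + 12*sin(5*pi*x/2)/(25*pi**2) + 48*cos(5*pi*x/2)/(125*pi**3) + 4*cos(5*pi*x/2)/(5*pi); evaluating from -2 to 2: ∫_{-2}^{2} (3*x**2 + 3*x - 2) sin(5*pi*x/2) dx = (16*(-3 + 50*pi**2)/(125*pi**3)) - (8*(-6 + 25*pi**2)/(125*pi**3)) = 24/(5*pi).
Hence Im(c_{5}) = (-1/4)·(24/(5*pi)) = -6/(5*pi).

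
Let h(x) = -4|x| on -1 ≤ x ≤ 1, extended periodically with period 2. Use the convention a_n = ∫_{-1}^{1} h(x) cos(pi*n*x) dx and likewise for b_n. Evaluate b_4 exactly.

b_4 = ∫_{-1}^{1} h(x) sin(4*pi*x) dx.
h is even and sin(4*pi*x) is odd, so the integrand is odd over a symmetric interval and the integral vanishes.

0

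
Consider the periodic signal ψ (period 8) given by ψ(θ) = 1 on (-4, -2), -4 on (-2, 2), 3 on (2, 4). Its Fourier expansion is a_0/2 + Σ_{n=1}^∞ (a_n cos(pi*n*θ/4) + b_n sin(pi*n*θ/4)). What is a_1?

a_1 = 1/4 ∫_{-4}^{4} ψ(θ) cos(pi*θ/4) dθ.
Split the integral at the breakpoints.
Directly, an antiderivative of (1) cos(pi*θ/4) is 4*sin(pi*θ/4)/pi; evaluating from -4 to -2: ∫_{-4}^{-2} (1) cos(pi*θ/4) dθ = (-4/pi) - (0) = -4/pi.
Directly, an antiderivative of (-4) cos(pi*θ/4) is -16*sin(pi*θ/4)/pi; evaluating from -2 to 2: ∫_{-2}^{2} (-4) cos(pi*θ/4) dθ = (-16/pi) - (16/pi) = -32/pi.
Directly, an antiderivative of (3) cos(pi*θ/4) is 12*sin(pi*θ/4)/pi; evaluating from 2 to 4: ∫_{2}^{4} (3) cos(pi*θ/4) dθ = (0) - (12/pi) = -12/pi.
Summing the pieces and multiplying by (1/4) gives a_1 = -12/pi.

-12/pi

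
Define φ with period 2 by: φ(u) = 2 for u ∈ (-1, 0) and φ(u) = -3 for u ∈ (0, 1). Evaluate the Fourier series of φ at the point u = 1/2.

-3

φ is continuous at u = 1/2 with value -3, so the series converges to -3 there.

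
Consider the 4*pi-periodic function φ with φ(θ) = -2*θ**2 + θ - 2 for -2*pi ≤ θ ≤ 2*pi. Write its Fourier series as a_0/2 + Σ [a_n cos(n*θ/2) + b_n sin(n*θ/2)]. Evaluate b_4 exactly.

-1

b_4 = (1/(2*pi)) ∫_{-2*pi}^{2*pi} φ(θ) sin(2*θ) dθ.
Integrating by parts twice (tabular method), an antiderivative of (-2*θ**2 + θ - 2) sin(2*θ) is θ**2*cos(2*θ) - θ*sin(2*θ) - θ*cos(2*θ)/2 + sin(2*θ)/4 + cos(2*θ)/2; evaluating from -2*pi to 2*pi: ∫_{-2*pi}^{2*pi} (-2*θ**2 + θ - 2) sin(2*θ) dθ = (-pi + 1/2 + 4*pi**2) - (1/2 + pi + 4*pi**2) = -2*pi.
Hence b_4 = (1/(2*pi))·(-2*pi) = -1.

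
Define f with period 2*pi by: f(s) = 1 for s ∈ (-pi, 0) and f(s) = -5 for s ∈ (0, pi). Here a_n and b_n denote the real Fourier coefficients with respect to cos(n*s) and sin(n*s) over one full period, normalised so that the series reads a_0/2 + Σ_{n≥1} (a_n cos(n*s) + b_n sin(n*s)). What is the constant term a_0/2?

-2

a_0 = 1/pi ∫_{-pi}^{pi} f(s) ds = 1/pi · (-4*pi) = -4.
So the constant term a_0/2 = -2.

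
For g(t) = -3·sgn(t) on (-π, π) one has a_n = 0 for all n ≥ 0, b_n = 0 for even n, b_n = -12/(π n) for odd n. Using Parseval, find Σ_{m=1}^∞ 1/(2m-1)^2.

pi**2/8

Parseval: Σ b_n^2 = (1/π) ∫_{-π}^{π} g(t)^2 dt = 18.
Only odd n contribute, with b_n^2 = 144/(π^2 n^2), so Σ_{m≥1} 1/(2m-1)^2 = π^2·(18)/144 = pi**2/8.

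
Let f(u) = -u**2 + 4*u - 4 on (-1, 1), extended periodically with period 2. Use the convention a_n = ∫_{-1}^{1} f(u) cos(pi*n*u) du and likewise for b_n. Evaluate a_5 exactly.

a_5 = ∫_{-1}^{1} f(u) cos(5*pi*u) du.
Integrating by parts twice (tabular method), an antiderivative of (-u**2 + 4*u - 4) cos(5*pi*u) is -u**2*sin(5*pi*u)/(5*pi) + 4*u*sin(5*pi*u)/(5*pi) - 2*u*cos(5*pi*u)/(25*pi**2) - 4*sin(5*pi*u)/(5*pi) + 2*sin(5*pi*u)/(125*pi**3) + 4*cos(5*pi*u)/(25*pi**2); evaluating from -1 to 1: ∫_{-1}^{1} (-u**2 + 4*u - 4) cos(5*pi*u) du = (-2/(25*pi**2)) - (-6/(25*pi**2)) = 4/(25*pi**2).
Hence a_5 = 4/(25*pi**2).

4/(25*pi**2)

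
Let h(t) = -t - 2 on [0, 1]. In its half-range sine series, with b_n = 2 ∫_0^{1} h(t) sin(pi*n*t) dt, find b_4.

b_4 = 2 ∫_0^{1} (-t - 2) sin(4*pi*t) dt.
Integrating by parts (boundary term plus one more integral), an antiderivative of (-t - 2) sin(4*pi*t) is t*cos(4*pi*t)/(4*pi) - sin(4*pi*t)/(16*pi**2) + cos(4*pi*t)/(2*pi); evaluating from 0 to 1: ∫_{0}^{1} (-t - 2) sin(4*pi*t) dt = (3/(4*pi)) - (1/(2*pi)) = 1/(4*pi).
Hence b_4 = 2·(1/(4*pi)) = 1/(2*pi).

1/(2*pi)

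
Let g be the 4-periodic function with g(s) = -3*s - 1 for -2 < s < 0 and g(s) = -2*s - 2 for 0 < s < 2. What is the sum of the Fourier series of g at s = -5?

s = -5 differs from s = -1 by -1 full period(s), and the series is 4-periodic.
g is continuous at s = -1 with value 2, so the series converges to 2 there.

2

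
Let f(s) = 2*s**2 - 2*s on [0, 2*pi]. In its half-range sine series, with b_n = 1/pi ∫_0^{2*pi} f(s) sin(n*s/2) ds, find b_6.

4/3 - 8*pi/3

b_6 = 1/pi ∫_0^{2*pi} (2*s**2 - 2*s) sin(3*s) ds.
Integrating by parts twice (tabular method), an antiderivative of (2*s**2 - 2*s) sin(3*s) is -2*s**2*cos(3*s)/3 + 4*s*sin(3*s)/9 + 2*s*cos(3*s)/3 - 2*sin(3*s)/9 + 4*cos(3*s)/27; evaluating from 0 to 2*pi: ∫_{0}^{2*pi} (2*s**2 - 2*s) sin(3*s) ds = (-8*pi**2/3 + 4/27 + 4*pi/3) - (4/27) = 4*pi*(1 - 2*pi)/3.
Hence b_6 = (1/pi)·(4*pi*(1 - 2*pi)/3) = 4/3 - 8*pi/3.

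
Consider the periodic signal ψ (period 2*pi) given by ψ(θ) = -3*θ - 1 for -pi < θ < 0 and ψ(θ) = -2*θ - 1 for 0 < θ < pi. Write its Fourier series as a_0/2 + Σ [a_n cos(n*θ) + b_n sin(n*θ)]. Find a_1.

a_1 = 1/pi ∫_{-pi}^{pi} ψ(θ) cos(θ) dθ.
Split the integral at the breakpoints.
Integrating by parts (boundary term plus one more integral), an antiderivative of (-3*θ - 1) cos(θ) is -3*θ*sin(θ) - sin(θ) - 3*cos(θ); evaluating from -pi to 0: ∫_{-pi}^{0} (-3*θ - 1) cos(θ) dθ = (-3) - (3) = -6.
Integrating by parts (boundary term plus one more integral), an antiderivative of (-2*θ - 1) cos(θ) is -2*θ*sin(θ) - sin(θ) - 2*cos(θ); evaluating from 0 to pi: ∫_{0}^{pi} (-2*θ - 1) cos(θ) dθ = (2) - (-2) = 4.
Summing the pieces and multiplying by (1/pi) gives a_1 = -2/pi.

-2/pi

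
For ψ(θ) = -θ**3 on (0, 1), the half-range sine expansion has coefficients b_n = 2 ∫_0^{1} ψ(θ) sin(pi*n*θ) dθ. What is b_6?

b_6 = 2 ∫_0^{1} (-θ**3) sin(6*pi*θ) dθ.
Integrating by parts three times (tabular method), an antiderivative of (-θ**3) sin(6*pi*θ) is θ**3*cos(6*pi*θ)/(6*pi) - θ**2*sin(6*pi*θ)/(12*pi**2) - θ*cos(6*pi*θ)/(36*pi**3) + sin(6*pi*θ)/(216*pi**4); evaluating from 0 to 1: ∫_{0}^{1} (-θ**3) sin(6*pi*θ) dθ = ((-1 + 6*pi**2)/(36*pi**3)) - (0) = (-1 + 6*pi**2)/(36*pi**3).
Hence b_6 = 2·((-1 + 6*pi**2)/(36*pi**3)) = (-1 + 6*pi**2)/(18*pi**3).

(-1 + 6*pi**2)/(18*pi**3)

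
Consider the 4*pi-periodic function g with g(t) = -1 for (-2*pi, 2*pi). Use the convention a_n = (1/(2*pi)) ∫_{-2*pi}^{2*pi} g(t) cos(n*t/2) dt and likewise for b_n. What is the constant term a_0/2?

a_0 = (1/(2*pi)) ∫_{-2*pi}^{2*pi} g(t) dt = (1/(2*pi)) · (-4*pi) = -2.
So the constant term a_0/2 = -1.

-1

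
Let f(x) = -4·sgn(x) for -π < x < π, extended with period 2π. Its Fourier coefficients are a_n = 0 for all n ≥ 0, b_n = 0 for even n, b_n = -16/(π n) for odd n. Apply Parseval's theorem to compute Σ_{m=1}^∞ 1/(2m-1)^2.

pi**2/8

Parseval: Σ b_n^2 = (1/π) ∫_{-π}^{π} f(x)^2 dx = 32.
Only odd n contribute, with b_n^2 = 256/(π^2 n^2), so Σ_{m≥1} 1/(2m-1)^2 = π^2·(32)/256 = pi**2/8.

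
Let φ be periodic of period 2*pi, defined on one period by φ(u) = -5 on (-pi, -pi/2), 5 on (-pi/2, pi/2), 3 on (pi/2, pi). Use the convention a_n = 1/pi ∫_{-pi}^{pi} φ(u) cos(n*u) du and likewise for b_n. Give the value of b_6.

b_6 = 1/pi ∫_{-pi}^{pi} φ(u) sin(6*u) du.
Split the integral at the breakpoints.
Directly, an antiderivative of (-5) sin(6*u) is 5*cos(6*u)/6; evaluating from -pi to -pi/2: ∫_{-pi}^{-pi/2} (-5) sin(6*u) du = (-5/6) - (5/6) = -5/3.
Directly, an antiderivative of (5) sin(6*u) is -5*cos(6*u)/6; evaluating from -pi/2 to pi/2: ∫_{-pi/2}^{pi/2} (5) sin(6*u) du = (5/6) - (5/6) = 0.
Directly, an antiderivative of (3) sin(6*u) is -cos(6*u)/2; evaluating from pi/2 to pi: ∫_{pi/2}^{pi} (3) sin(6*u) du = (-1/2) - (1/2) = -1.
Summing the pieces and multiplying by (1/pi) gives b_6 = -8/(3*pi).

-8/(3*pi)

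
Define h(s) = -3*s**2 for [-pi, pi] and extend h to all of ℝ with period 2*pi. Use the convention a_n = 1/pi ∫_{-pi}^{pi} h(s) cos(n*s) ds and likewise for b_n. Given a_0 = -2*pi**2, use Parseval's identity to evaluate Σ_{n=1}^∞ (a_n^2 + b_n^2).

8*pi**4/5

Parseval: a_0^2/2 + Σ_{n≥1} (a_n^2+b_n^2) = 1/pi ∫_{-pi}^{pi} h(s)^2 ds = 18*pi**4/5.
Subtract a_0^2/2 = 2*pi**4: Σ (a_n^2+b_n^2) = 8*pi**4/5.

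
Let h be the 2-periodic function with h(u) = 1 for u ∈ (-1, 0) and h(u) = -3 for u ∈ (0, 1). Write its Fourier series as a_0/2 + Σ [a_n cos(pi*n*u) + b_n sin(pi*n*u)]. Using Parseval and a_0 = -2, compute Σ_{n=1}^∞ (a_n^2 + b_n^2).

8

Parseval: a_0^2/2 + Σ_{n≥1} (a_n^2+b_n^2) = ∫_{-1}^{1} h(u)^2 du = 10.
Subtract a_0^2/2 = 2: Σ (a_n^2+b_n^2) = 8.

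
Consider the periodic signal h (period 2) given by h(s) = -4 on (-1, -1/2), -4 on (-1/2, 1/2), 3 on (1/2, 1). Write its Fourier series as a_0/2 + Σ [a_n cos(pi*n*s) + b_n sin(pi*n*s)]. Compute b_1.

b_1 = ∫_{-1}^{1} h(s) sin(pi*s) ds.
Split the integral at the breakpoints.
Directly, an antiderivative of (-4) sin(pi*s) is 4*cos(pi*s)/pi; evaluating from -1 to -1/2: ∫_{-1}^{-1/2} (-4) sin(pi*s) ds = (0) - (-4/pi) = 4/pi.
Directly, an antiderivative of (-4) sin(pi*s) is 4*cos(pi*s)/pi; evaluating from -1/2 to 1/2: ∫_{-1/2}^{1/2} (-4) sin(pi*s) ds = (0) - (0) = 0.
Directly, an antiderivative of (3) sin(pi*s) is -3*cos(pi*s)/pi; evaluating from 1/2 to 1: ∫_{1/2}^{1} (3) sin(pi*s) ds = (3/pi) - (0) = 3/pi.
Summing the pieces gives b_1 = 7/pi.

7/pi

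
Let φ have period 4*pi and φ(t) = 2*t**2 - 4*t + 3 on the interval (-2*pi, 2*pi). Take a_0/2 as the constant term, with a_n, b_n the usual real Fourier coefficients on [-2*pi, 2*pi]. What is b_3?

-16/3

b_3 = (1/(2*pi)) ∫_{-2*pi}^{2*pi} φ(t) sin(3*t/2) dt.
Integrating by parts twice (tabular method), an antiderivative of (2*t**2 - 4*t + 3) sin(3*t/2) is -4*t**2*cos(3*t/2)/3 + 16*t*sin(3*t/2)/9 + 8*t*cos(3*t/2)/3 - 16*sin(3*t/2)/9 - 22*cos(3*t/2)/27; evaluating from -2*pi to 2*pi: ∫_{-2*pi}^{2*pi} (2*t**2 - 4*t + 3) sin(3*t/2) dt = (-16*pi/3 + 22/27 + 16*pi**2/3) - (22/27 + 16*pi/3 + 16*pi**2/3) = -32*pi/3.
Hence b_3 = (1/(2*pi))·(-32*pi/3) = -16/3.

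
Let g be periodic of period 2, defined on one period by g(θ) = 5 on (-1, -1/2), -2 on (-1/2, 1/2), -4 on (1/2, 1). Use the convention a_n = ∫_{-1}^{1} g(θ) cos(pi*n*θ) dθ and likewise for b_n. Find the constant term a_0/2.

a_0 = ∫_{-1}^{1} g(θ) dθ = -3/2.
So the constant term a_0/2 = -3/4.

-3/4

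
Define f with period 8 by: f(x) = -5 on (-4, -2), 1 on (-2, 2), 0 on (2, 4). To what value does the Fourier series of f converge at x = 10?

1/2

x = 10 differs from x = 2 by 1 full period(s), and the series is 8-periodic.
At x = 2 the one-sided limits are f(2^-) = 1 and f(2^+) = 0.
By Dirichlet's theorem the series converges to their average, [(1) + (0)]/2 = 1/2.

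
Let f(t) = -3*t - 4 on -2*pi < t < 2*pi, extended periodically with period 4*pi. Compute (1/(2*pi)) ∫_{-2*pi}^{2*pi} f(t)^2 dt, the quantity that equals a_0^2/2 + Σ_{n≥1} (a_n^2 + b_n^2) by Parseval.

32 + 24*pi**2

(1/(2*pi)) ∫_{-2*pi}^{2*pi} f(t)^2 dt = (1/(2*pi)) · (64*pi + 48*pi**3) = 32 + 24*pi**2.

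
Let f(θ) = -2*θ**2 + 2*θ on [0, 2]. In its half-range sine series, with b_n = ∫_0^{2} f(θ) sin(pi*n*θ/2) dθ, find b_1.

-8/pi + 64/pi**3

b_1 = ∫_0^{2} (-2*θ**2 + 2*θ) sin(pi*θ/2) dθ.
Integrating by parts twice (tabular method), an antiderivative of (-2*θ**2 + 2*θ) sin(pi*θ/2) is 4*θ**2*cos(pi*θ/2)/pi - 16*θ*sin(pi*θ/2)/pi**2 - 4*θ*cos(pi*θ/2)/pi + 8*sin(pi*θ/2)/pi**2 - 32*cos(pi*θ/2)/pi**3; evaluating from 0 to 2: ∫_{0}^{2} (-2*θ**2 + 2*θ) sin(pi*θ/2) dθ = (-8/pi + 32/pi**3) - (-32/pi**3) = -8/pi + 64/pi**3.
Hence b_1 = -8/pi + 64/pi**3.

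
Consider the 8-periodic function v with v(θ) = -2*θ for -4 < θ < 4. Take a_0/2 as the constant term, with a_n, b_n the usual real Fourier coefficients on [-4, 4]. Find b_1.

-16/pi

b_1 = 1/4 ∫_{-4}^{4} v(θ) sin(pi*θ/4) dθ.
v is odd and sin(pi*θ/4) is odd, so the integrand is even and b_1 = 1/2 ∫_0^{4} v(θ) sin(pi*θ/4) dθ.
Integrating by parts (boundary term plus one more integral), an antiderivative of (-2*θ) sin(pi*θ/4) is 8*θ*cos(pi*θ/4)/pi - 32*sin(pi*θ/4)/pi**2; evaluating from 0 to 4: ∫_{0}^{4} (-2*θ) sin(pi*θ/4) dθ = (-32/pi) - (0) = -32/pi.
Hence b_1 = (1/2)·(-32/pi) = -16/pi.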